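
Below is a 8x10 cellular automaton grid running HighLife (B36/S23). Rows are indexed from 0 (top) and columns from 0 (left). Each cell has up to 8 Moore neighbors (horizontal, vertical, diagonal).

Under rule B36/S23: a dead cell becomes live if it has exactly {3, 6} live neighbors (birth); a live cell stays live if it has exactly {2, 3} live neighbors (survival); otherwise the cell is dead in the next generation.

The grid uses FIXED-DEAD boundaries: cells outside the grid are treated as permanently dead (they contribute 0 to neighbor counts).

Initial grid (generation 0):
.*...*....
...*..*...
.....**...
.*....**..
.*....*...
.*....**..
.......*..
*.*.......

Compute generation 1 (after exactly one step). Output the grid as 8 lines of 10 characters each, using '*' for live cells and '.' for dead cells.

Answer: ..........
....*.*...
.....*....
.......*..
***..*....
......**..
.*....**..
..........

Derivation:
Simulating step by step:
Generation 0 (given above): 17 live cells
Generation 1: 13 live cells
(generation 1 grid is the final answer)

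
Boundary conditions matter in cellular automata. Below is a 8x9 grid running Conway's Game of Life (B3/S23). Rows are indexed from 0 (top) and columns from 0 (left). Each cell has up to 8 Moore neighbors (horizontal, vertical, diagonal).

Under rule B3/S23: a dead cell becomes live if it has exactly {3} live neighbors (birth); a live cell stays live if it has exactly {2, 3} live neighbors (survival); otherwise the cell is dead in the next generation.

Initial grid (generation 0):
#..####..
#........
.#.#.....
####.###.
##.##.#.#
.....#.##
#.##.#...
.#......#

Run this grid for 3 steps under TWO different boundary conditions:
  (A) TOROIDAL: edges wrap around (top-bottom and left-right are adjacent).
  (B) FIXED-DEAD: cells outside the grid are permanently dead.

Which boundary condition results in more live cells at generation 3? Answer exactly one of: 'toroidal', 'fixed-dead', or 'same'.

Answer: fixed-dead

Derivation:
Under TOROIDAL boundary, generation 3:
...#....#
..##.....
#.#.##..#
#.##.#.#.
.........
.....#.##
#.....###
##....#.#
Population = 25

Under FIXED-DEAD boundary, generation 3:
.#.###...
#....##..
.#.###.#.
..##.#.##
..#....#.
..#....#.
#....###.
.#.##.##.
Population = 30

Comparison: toroidal=25, fixed-dead=30 -> fixed-dead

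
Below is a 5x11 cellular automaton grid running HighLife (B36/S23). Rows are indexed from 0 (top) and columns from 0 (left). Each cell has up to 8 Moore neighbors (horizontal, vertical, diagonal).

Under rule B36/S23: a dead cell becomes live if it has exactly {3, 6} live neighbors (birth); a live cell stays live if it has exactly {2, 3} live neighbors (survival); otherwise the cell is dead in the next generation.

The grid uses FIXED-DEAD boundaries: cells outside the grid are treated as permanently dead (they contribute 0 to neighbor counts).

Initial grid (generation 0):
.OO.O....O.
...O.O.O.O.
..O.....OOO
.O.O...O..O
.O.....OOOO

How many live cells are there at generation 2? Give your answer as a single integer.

Answer: 15

Derivation:
Simulating step by step:
Generation 0 (given above): 21 live cells
Generation 1: 21 live cells
..OOO...O..
.O.OO......
..OOO.OO..O
.O.....OO..
..O....OOOO
Generation 2: 15 live cells
..O.O......
.OO....O...
.O..OOOOO..
.O........O
.......O.O.
Population at generation 2: 15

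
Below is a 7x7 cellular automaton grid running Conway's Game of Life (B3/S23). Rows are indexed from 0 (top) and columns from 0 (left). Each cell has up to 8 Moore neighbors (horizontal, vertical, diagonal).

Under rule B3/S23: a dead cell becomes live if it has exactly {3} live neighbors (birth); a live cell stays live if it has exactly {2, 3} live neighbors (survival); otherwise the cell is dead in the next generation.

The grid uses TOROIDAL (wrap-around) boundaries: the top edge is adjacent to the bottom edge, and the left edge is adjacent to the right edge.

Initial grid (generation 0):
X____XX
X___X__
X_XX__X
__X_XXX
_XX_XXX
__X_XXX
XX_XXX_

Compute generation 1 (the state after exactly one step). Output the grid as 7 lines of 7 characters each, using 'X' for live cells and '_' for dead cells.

Answer: ___X___
___XX__
X_X____
_______
_XX____
_______
_XXX___

Derivation:
Simulating step by step:
Generation 0 (given above): 27 live cells
Generation 1: 10 live cells
(generation 1 grid is the final answer)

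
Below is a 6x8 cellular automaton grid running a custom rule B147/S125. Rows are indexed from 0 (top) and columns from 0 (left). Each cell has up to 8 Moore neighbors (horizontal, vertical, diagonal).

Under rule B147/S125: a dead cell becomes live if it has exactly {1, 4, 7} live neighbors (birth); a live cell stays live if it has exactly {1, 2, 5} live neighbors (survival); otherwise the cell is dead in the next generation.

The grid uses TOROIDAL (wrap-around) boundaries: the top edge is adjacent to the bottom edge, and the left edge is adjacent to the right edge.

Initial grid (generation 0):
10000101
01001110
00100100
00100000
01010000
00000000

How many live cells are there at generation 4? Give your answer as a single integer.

Simulating step by step:
Generation 0 (given above): 12 live cells
Generation 1: 18 live cells
10110011
01000000
10100001
10000110
11011000
00010100
Generation 2: 21 live cells
10010011
00101100
01111000
00000110
11010100
11000101
Generation 3: 17 live cells
01011100
01000000
11000001
01010010
00001001
00101101
Generation 4: 21 live cells
01100001
00100000
00111101
01010011
00010111
00101011
Population at generation 4: 21

Answer: 21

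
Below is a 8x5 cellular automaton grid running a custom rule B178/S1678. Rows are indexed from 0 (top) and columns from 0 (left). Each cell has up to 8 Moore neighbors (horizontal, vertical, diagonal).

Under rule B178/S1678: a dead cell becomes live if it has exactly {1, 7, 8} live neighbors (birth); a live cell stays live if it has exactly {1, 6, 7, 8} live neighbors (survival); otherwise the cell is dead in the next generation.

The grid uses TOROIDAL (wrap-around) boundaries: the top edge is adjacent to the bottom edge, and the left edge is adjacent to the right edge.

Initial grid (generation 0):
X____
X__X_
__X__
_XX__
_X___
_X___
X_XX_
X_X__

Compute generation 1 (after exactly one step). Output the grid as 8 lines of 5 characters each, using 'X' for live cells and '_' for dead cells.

Simulating step by step:
Generation 0 (given above): 13 live cells
Generation 1: 3 live cells
(generation 1 grid is the final answer)

Answer: _____
X__X_
_____
_____
___X_
_____
_____
_____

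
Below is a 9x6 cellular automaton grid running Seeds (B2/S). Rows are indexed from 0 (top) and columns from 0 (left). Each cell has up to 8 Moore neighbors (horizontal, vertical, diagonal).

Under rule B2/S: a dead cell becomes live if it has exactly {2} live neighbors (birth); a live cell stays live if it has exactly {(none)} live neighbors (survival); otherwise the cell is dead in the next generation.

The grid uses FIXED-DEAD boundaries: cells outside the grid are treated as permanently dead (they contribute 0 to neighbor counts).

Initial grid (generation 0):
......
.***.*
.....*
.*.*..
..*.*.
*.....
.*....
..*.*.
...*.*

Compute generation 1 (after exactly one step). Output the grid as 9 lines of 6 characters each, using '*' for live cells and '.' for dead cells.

Simulating step by step:
Generation 0 (given above): 15 live cells
Generation 1: 14 live cells
(generation 1 grid is the final answer)

Answer: .*.**.
......
*.....
.....*
*.....
..**..
*.**..
.*...*
..*...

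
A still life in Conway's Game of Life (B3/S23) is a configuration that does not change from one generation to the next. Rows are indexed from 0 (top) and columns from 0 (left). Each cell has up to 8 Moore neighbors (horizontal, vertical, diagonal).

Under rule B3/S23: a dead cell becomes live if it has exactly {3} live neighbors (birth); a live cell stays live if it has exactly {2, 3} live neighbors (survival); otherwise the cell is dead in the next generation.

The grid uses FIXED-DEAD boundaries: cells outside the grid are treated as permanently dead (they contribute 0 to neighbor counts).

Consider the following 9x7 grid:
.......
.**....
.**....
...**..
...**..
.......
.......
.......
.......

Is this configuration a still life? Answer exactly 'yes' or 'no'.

Compute generation 1 and compare to generation 0 (given above):
Generation 1:
.......
.**....
.*.....
....*..
...**..
.......
.......
.......
.......
Cell (2,2) differs: gen0=1 vs gen1=0 -> NOT a still life.

Answer: no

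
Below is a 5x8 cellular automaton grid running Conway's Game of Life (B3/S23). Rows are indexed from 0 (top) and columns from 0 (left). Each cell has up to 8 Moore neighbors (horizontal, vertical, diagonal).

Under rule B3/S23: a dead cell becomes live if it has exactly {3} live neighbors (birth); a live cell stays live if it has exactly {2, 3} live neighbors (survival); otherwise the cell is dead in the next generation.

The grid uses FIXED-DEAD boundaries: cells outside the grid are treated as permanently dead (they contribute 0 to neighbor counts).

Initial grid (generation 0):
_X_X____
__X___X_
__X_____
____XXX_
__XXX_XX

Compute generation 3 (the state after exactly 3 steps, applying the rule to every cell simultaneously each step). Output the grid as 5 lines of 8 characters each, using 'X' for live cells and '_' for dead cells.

Answer: _X_X____
XX_X_XX_
_X__XXX_
__X_____
___XXX__

Derivation:
Simulating step by step:
Generation 0 (given above): 13 live cells
Generation 1: 14 live cells
__X_____
_XXX____
___X__X_
__X_X_XX
___XX_XX
Generation 2: 16 live cells
_XXX____
_X_X____
_X__XXXX
__X_X___
___XX_XX
Generation 3: 15 live cells
(generation 3 grid is the final answer)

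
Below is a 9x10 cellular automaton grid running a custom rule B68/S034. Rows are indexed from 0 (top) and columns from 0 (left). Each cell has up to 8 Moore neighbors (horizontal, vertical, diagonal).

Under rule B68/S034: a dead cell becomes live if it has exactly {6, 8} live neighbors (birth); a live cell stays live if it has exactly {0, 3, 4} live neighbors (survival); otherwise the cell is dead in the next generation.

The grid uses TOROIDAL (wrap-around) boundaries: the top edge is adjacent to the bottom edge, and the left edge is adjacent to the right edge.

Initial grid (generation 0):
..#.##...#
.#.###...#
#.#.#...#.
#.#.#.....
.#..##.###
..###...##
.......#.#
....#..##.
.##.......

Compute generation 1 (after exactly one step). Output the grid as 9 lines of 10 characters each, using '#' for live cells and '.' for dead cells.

Simulating step by step:
Generation 0 (given above): 34 live cells
Generation 1: 26 live cells
(generation 1 grid is the final answer)

Answer: ..#.##....
.#...#...#
#.###.....
#...#.....
.#.###..##
...##....#
.......###
....#...#.
..........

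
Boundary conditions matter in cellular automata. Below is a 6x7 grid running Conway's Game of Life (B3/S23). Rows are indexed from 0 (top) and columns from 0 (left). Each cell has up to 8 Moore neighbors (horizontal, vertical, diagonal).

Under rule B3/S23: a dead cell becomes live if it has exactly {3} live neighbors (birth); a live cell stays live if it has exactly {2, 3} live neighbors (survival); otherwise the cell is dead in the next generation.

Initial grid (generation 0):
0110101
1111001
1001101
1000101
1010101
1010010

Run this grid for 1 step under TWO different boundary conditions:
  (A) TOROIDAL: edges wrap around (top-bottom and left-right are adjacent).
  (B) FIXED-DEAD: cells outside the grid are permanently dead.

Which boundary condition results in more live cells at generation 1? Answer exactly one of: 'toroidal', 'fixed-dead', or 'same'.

Under TOROIDAL boundary, generation 1:
0000100
0000000
0000100
0000100
0000100
0010100
Population = 6

Under FIXED-DEAD boundary, generation 1:
1000010
1000001
1000101
1000101
1000101
0001010
Population = 15

Comparison: toroidal=6, fixed-dead=15 -> fixed-dead

Answer: fixed-dead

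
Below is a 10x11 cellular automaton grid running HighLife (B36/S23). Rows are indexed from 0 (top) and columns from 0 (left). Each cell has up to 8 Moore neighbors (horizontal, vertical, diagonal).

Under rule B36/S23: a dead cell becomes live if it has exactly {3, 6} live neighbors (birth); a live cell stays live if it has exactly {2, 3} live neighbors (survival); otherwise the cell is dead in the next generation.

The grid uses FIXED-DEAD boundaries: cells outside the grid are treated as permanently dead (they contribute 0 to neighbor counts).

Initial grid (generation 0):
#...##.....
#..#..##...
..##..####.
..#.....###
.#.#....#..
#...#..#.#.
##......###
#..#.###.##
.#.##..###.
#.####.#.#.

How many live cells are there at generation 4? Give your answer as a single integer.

Simulating step by step:
Generation 0 (given above): 49 live cells
Generation 1: 39 live cells
....###....
.###.......
.###..#...#
.#........#
.###...#..#
#.#....#..#
##..##.....
#..#.##....
##....#....
.##..###.#.
Generation 2: 34 live cells
..####.....
.#....#....
#..#.......
#........##
#..#.....##
##..#.#....
#.####.....
..#...#....
#...#......
###..###...
Generation 3: 29 live cells
..####.....
.#...#.....
##.........
##.......##
#........##
#..........
#.#.#.#....
..#........
#.##...#...
##...##....
Generation 4: 25 live cells
..####.....
##.#.#.....
..#........
.........##
#........##
#..........
...#.......
..#........
#.##..#....
###...#....
Population at generation 4: 25

Answer: 25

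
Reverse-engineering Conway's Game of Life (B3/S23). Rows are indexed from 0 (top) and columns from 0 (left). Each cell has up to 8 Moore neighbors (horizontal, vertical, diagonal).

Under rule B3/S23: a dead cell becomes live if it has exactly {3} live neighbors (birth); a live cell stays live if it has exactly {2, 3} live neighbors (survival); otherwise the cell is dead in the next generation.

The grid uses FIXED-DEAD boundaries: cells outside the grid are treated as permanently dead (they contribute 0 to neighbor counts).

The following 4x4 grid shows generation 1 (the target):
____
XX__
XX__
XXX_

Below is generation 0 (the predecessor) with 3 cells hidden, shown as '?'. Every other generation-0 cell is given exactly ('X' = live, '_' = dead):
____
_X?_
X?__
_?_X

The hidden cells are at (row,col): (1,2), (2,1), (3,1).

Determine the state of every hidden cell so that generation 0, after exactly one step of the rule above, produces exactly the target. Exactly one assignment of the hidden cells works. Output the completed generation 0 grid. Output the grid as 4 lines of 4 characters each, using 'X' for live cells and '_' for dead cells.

Hidden generation-0 cells (in order): (1,2), (2,1), (3,1).
A hidden cell only influences target cells in its own 3x3 neighborhood. Try each of the 2^3 = 8 assignments, step the completed generation 0 forward once under B3/S23, and compare with the target:
  (1,2)=_ (2,1)=_ (3,1)=_ -> step gives (1,0)='_' but target has 'X' -> reject
  (1,2)=_ (2,1)=_ (3,1)=X -> step gives (1,0)='_' but target has 'X' -> reject
  (1,2)=_ (2,1)=X (3,1)=_ -> step gives (2,2)='X' but target has '_' -> reject
  (1,2)=_ (2,1)=X (3,1)=X -> step reproduces the target at every cell -> ACCEPT
  (1,2)=X (2,1)=_ (3,1)=_ -> step gives (1,0)='_' but target has 'X' -> reject
  (1,2)=X (2,1)=_ (3,1)=X -> step gives (1,0)='_' but target has 'X' -> reject
  (1,2)=X (2,1)=X (3,1)=_ -> step gives (1,2)='X' but target has '_' -> reject
  (1,2)=X (2,1)=X (3,1)=X -> step gives (1,2)='X' but target has '_' -> reject
Unique solution: (1,2)=dead, (2,1)=live, (3,1)=live.
Check: live-neighbor counts of every cell in the completed generation 0:
1110
3220
3341
3230
Applying B3/S23 to generation 0 with these counts gives:
____
XX__
XX__
XXX_
which matches the target exactly.

Answer: ____
_X__
XX__
_X_X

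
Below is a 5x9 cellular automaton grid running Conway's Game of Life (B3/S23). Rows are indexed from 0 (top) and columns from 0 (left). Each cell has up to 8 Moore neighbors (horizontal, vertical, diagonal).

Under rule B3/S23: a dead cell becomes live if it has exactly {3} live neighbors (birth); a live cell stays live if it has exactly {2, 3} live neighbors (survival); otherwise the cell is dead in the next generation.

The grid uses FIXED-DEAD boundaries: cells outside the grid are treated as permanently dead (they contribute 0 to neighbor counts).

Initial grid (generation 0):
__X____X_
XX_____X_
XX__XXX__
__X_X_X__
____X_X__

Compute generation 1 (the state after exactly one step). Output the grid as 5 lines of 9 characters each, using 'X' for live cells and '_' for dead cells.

Simulating step by step:
Generation 0 (given above): 15 live cells
Generation 1: 16 live cells
(generation 1 grid is the final answer)

Answer: _X_______
X_X__X_X_
X_XXX_XX_
_X__X_XX_
___X_____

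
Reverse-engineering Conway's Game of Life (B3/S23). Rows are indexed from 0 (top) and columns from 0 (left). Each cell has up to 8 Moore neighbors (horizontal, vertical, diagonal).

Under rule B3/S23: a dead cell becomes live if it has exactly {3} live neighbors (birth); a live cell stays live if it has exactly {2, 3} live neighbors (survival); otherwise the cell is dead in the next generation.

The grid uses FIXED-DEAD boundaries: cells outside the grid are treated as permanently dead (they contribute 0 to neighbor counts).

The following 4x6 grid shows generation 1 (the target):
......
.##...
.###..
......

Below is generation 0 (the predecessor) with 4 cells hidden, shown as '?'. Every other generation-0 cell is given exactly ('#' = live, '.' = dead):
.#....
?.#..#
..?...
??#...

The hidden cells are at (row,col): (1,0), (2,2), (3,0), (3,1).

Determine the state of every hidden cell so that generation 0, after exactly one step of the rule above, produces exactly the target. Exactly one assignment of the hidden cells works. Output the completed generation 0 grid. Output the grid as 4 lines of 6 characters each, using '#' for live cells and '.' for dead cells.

Hidden generation-0 cells (in order): (1,0), (2,2), (3,0), (3,1).
A hidden cell only influences target cells in its own 3x3 neighborhood. Try each of the 2^4 = 16 assignments, step the completed generation 0 forward once under B3/S23, and compare with the target:
  (1,0)=. (2,2)=. (3,0)=. (3,1)=. -> step gives (1,1)='.' but target has '#' -> reject
  (1,0)=. (2,2)=. (3,0)=. (3,1)=# -> step gives (1,1)='.' but target has '#' -> reject
  (1,0)=. (2,2)=. (3,0)=# (3,1)=. -> step gives (1,1)='.' but target has '#' -> reject
  (1,0)=. (2,2)=. (3,0)=# (3,1)=# -> step gives (1,1)='.' but target has '#' -> reject
  (1,0)=. (2,2)=# (3,0)=. (3,1)=. -> step reproduces the target at every cell -> ACCEPT
  (1,0)=. (2,2)=# (3,0)=. (3,1)=# -> step gives (2,1)='.' but target has '#' -> reject
  (1,0)=. (2,2)=# (3,0)=# (3,1)=. -> step gives (2,1)='.' but target has '#' -> reject
  (1,0)=. (2,2)=# (3,0)=# (3,1)=# -> step gives (2,1)='.' but target has '#' -> reject
  (1,0)=# (2,2)=. (3,0)=. (3,1)=. -> step gives (0,1)='#' but target has '.' -> reject
  (1,0)=# (2,2)=. (3,0)=. (3,1)=# -> step gives (0,1)='#' but target has '.' -> reject
  (1,0)=# (2,2)=. (3,0)=# (3,1)=. -> step gives (0,1)='#' but target has '.' -> reject
  (1,0)=# (2,2)=. (3,0)=# (3,1)=# -> step gives (0,1)='#' but target has '.' -> reject
  (1,0)=# (2,2)=# (3,0)=. (3,1)=. -> step gives (0,1)='#' but target has '.' -> reject
  (1,0)=# (2,2)=# (3,0)=. (3,1)=# -> step gives (0,1)='#' but target has '.' -> reject
  (1,0)=# (2,2)=# (3,0)=# (3,1)=. -> step gives (0,1)='#' but target has '.' -> reject
  (1,0)=# (2,2)=# (3,0)=# (3,1)=# -> step gives (0,1)='#' but target has '.' -> reject
Unique solution: (1,0)=dead, (2,2)=live, (3,0)=dead, (3,1)=dead.
Check: live-neighbor counts of every cell in the completed generation 0:
112111
132210
032311
021200
Applying B3/S23 to generation 0 with these counts gives:
......
.##...
.###..
......
which matches the target exactly.

Answer: .#....
..#..#
..#...
..#...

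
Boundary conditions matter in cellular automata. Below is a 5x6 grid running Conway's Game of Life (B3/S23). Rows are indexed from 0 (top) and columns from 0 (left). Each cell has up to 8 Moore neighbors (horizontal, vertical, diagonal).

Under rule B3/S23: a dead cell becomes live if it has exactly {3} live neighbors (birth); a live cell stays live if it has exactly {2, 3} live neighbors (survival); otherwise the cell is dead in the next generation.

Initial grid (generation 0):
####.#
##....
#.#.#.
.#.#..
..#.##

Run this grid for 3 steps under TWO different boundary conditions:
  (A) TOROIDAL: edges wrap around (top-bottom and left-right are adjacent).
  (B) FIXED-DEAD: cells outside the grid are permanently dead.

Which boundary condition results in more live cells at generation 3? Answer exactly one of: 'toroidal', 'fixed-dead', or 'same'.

Answer: toroidal

Derivation:
Under TOROIDAL boundary, generation 3:
...##.
###...
#.....
..#.#.
.#.#.#
Population = 11

Under FIXED-DEAD boundary, generation 3:
......
.##...
.#.#..
.#....
..##..
Population = 7

Comparison: toroidal=11, fixed-dead=7 -> toroidal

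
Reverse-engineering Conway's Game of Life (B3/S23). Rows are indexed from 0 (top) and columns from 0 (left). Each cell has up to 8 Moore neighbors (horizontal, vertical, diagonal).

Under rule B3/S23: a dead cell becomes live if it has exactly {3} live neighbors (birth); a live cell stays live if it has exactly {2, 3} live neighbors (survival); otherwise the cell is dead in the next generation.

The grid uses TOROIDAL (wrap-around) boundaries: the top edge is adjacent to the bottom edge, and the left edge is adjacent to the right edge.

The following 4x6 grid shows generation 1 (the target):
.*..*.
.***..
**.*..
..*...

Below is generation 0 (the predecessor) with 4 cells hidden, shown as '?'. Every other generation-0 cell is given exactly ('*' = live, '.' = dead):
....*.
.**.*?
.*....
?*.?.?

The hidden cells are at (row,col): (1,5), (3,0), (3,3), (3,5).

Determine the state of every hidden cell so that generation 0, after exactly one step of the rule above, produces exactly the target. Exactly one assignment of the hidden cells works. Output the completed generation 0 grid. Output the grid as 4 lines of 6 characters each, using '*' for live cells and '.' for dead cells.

Hidden generation-0 cells (in order): (1,5), (3,0), (3,3), (3,5).
A hidden cell only influences target cells in its own 3x3 neighborhood. Try each of the 2^4 = 16 assignments, step the completed generation 0 forward once under B3/S23, and compare with the target:
  (1,5)=. (3,0)=. (3,3)=. (3,5)=. -> step gives (0,2)='*' but target has '.' -> reject
  (1,5)=. (3,0)=. (3,3)=. (3,5)=* -> step gives (0,0)='*' but target has '.' -> reject
  (1,5)=. (3,0)=. (3,3)=* (3,5)=. -> step reproduces the target at every cell -> ACCEPT
  (1,5)=. (3,0)=. (3,3)=* (3,5)=* -> step gives (0,0)='*' but target has '.' -> reject
  (1,5)=. (3,0)=* (3,3)=. (3,5)=. -> step gives (0,0)='*' but target has '.' -> reject
  (1,5)=. (3,0)=* (3,3)=. (3,5)=* -> step gives (0,1)='.' but target has '*' -> reject
  (1,5)=. (3,0)=* (3,3)=* (3,5)=. -> step gives (0,0)='*' but target has '.' -> reject
  (1,5)=. (3,0)=* (3,3)=* (3,5)=* -> step gives (0,1)='.' but target has '*' -> reject
  (1,5)=* (3,0)=. (3,3)=. (3,5)=. -> step gives (0,0)='*' but target has '.' -> reject
  (1,5)=* (3,0)=. (3,3)=. (3,5)=* -> step gives (0,2)='*' but target has '.' -> reject
  (1,5)=* (3,0)=. (3,3)=* (3,5)=. -> step gives (0,0)='*' but target has '.' -> reject
  (1,5)=* (3,0)=. (3,3)=* (3,5)=* -> step gives (0,4)='.' but target has '*' -> reject
  (1,5)=* (3,0)=* (3,3)=. (3,5)=. -> step gives (0,1)='.' but target has '*' -> reject
  (1,5)=* (3,0)=* (3,3)=. (3,5)=* -> step gives (0,1)='.' but target has '*' -> reject
  (1,5)=* (3,0)=* (3,3)=* (3,5)=. -> step gives (0,1)='.' but target has '*' -> reject
  (1,5)=* (3,0)=* (3,3)=* (3,5)=* -> step gives (0,1)='.' but target has '*' -> reject
Unique solution: (1,5)=dead, (3,0)=dead, (3,3)=live, (3,5)=dead.
Check: live-neighbor counts of every cell in the completed generation 0:
234422
222312
335321
213121
Applying B3/S23 to generation 0 with these counts gives:
.*..*.
.***..
**.*..
..*...
which matches the target exactly.

Answer: ....*.
.**.*.
.*....
.*.*..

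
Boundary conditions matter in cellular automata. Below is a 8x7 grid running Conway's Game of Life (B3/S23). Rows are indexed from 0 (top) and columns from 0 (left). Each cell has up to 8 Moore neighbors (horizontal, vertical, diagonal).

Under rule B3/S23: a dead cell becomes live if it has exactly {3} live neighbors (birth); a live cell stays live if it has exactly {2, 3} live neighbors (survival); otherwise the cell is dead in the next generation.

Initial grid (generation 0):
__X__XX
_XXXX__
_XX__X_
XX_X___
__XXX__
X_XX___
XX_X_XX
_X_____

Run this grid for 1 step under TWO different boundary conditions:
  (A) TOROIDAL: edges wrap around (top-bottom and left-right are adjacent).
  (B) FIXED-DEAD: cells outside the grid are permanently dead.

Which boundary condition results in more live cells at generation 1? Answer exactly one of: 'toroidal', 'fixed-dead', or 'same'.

Under TOROIDAL boundary, generation 1:
X___XX_
X___X_X
_______
X______
X___X__
X____X_
___XX_X
_X__X__
Population = 16

Under FIXED-DEAD boundary, generation 1:
_XX_XX_
____X_X
_______
X______
X___X__
X____X_
X__XX__
XXX____
Population = 17

Comparison: toroidal=16, fixed-dead=17 -> fixed-dead

Answer: fixed-dead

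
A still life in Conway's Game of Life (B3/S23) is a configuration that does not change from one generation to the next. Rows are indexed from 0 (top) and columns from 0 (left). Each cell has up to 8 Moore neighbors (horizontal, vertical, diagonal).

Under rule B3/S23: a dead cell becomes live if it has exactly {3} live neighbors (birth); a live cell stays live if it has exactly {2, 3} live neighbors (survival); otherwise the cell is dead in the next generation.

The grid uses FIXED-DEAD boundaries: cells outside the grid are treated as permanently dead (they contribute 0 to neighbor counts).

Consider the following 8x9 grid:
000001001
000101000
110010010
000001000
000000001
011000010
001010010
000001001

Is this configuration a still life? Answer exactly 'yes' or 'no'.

Compute generation 1 and compare to generation 0 (given above):
Generation 1:
000010000
000001100
000011100
000000000
000000000
011100011
011100111
000000000
Cell (0,4) differs: gen0=0 vs gen1=1 -> NOT a still life.

Answer: no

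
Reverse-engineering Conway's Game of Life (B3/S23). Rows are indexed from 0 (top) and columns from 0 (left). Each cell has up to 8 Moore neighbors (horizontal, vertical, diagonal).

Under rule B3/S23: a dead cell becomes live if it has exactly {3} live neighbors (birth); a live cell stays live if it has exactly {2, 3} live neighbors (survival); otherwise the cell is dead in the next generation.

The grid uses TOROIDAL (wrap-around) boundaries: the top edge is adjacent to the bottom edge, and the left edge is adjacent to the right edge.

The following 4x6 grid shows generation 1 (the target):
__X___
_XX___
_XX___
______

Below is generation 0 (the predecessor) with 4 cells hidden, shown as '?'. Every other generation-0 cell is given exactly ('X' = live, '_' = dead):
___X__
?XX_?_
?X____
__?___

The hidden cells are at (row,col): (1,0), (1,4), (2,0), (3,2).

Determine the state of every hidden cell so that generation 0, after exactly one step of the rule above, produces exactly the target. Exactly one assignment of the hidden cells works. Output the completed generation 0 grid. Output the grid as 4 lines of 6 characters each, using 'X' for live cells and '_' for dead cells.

Hidden generation-0 cells (in order): (1,0), (1,4), (2,0), (3,2).
A hidden cell only influences target cells in its own 3x3 neighborhood. Try each of the 2^4 = 16 assignments, step the completed generation 0 forward once under B3/S23, and compare with the target:
  (1,0)=_ (1,4)=_ (2,0)=_ (3,2)=_ -> step reproduces the target at every cell -> ACCEPT
  (1,0)=_ (1,4)=_ (2,0)=_ (3,2)=X -> step gives (0,1)='X' but target has '_' -> reject
  (1,0)=_ (1,4)=_ (2,0)=X (3,2)=_ -> step gives (1,0)='X' but target has '_' -> reject
  (1,0)=_ (1,4)=_ (2,0)=X (3,2)=X -> step gives (0,1)='X' but target has '_' -> reject
  (1,0)=_ (1,4)=X (2,0)=_ (3,2)=_ -> step gives (0,3)='X' but target has '_' -> reject
  (1,0)=_ (1,4)=X (2,0)=_ (3,2)=X -> step gives (0,1)='X' but target has '_' -> reject
  (1,0)=_ (1,4)=X (2,0)=X (3,2)=_ -> step gives (0,3)='X' but target has '_' -> reject
  (1,0)=_ (1,4)=X (2,0)=X (3,2)=X -> step gives (0,1)='X' but target has '_' -> reject
  (1,0)=X (1,4)=_ (2,0)=_ (3,2)=_ -> step gives (0,1)='X' but target has '_' -> reject
  (1,0)=X (1,4)=_ (2,0)=_ (3,2)=X -> step gives (0,2)='_' but target has 'X' -> reject
  (1,0)=X (1,4)=_ (2,0)=X (3,2)=_ -> step gives (0,1)='X' but target has '_' -> reject
  (1,0)=X (1,4)=_ (2,0)=X (3,2)=X -> step gives (0,2)='_' but target has 'X' -> reject
  (1,0)=X (1,4)=X (2,0)=_ (3,2)=_ -> step gives (0,1)='X' but target has '_' -> reject
  (1,0)=X (1,4)=X (2,0)=_ (3,2)=X -> step gives (0,2)='_' but target has 'X' -> reject
  (1,0)=X (1,4)=X (2,0)=X (3,2)=_ -> step gives (0,1)='X' but target has '_' -> reject
  (1,0)=X (1,4)=X (2,0)=X (3,2)=X -> step gives (0,2)='_' but target has 'X' -> reject
Unique solution: (1,0)=dead, (1,4)=dead, (2,0)=dead, (3,2)=dead.
Check: live-neighbor counts of every cell in the completed generation 0:
123110
223210
223100
112110
Applying B3/S23 to generation 0 with these counts gives:
__X___
_XX___
_XX___
______
which matches the target exactly.

Answer: ___X__
_XX___
_X____
______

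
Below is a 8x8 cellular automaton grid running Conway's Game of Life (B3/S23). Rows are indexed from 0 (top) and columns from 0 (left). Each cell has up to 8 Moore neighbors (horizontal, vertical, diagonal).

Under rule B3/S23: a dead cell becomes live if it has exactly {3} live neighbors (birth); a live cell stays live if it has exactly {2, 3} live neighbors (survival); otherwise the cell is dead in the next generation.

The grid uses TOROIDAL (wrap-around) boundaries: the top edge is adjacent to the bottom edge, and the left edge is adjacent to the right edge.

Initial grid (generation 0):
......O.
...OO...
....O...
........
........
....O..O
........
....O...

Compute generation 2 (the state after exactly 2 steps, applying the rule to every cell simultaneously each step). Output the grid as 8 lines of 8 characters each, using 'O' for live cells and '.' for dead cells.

Answer: ...O.O..
..O.....
...O.O..
........
........
........
........
....O...

Derivation:
Simulating step by step:
Generation 0 (given above): 7 live cells
Generation 1: 8 live cells
...OOO..
...OOO..
...OO...
........
........
........
........
........
Generation 2: 6 live cells
(generation 2 grid is the final answer)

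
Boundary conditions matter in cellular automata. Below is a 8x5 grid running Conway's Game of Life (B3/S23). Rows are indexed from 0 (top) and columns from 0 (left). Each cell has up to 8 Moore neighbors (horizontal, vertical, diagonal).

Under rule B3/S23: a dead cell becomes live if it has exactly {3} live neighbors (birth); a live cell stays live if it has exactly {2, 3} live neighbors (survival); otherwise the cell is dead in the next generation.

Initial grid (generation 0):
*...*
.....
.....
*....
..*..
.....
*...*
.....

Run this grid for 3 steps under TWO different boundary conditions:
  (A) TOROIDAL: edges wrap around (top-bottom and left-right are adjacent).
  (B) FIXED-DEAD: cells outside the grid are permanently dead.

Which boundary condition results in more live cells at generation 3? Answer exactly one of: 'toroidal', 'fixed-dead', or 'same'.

Answer: same

Derivation:
Under TOROIDAL boundary, generation 3:
.....
.....
.....
.....
.....
.....
.....
.....
Population = 0

Under FIXED-DEAD boundary, generation 3:
.....
.....
.....
.....
.....
.....
.....
.....
Population = 0

Comparison: toroidal=0, fixed-dead=0 -> same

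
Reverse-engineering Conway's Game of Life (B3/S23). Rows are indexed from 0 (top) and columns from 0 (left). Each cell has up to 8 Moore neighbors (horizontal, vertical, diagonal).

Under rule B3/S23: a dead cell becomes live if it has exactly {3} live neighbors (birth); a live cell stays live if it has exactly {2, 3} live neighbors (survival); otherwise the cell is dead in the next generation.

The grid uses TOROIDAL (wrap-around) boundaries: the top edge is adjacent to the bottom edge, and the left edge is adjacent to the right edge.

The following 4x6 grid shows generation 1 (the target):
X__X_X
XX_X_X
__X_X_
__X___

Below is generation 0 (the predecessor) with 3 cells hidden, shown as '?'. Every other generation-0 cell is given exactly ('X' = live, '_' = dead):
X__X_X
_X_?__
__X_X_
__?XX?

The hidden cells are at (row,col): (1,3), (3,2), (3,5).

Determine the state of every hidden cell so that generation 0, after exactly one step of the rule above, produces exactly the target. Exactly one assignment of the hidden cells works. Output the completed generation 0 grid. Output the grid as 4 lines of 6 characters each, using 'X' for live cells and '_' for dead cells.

Hidden generation-0 cells (in order): (1,3), (3,2), (3,5).
A hidden cell only influences target cells in its own 3x3 neighborhood. Try each of the 2^3 = 8 assignments, step the completed generation 0 forward once under B3/S23, and compare with the target:
  (1,3)=_ (3,2)=_ (3,5)=_ -> step gives (0,2)='X' but target has '_' -> reject
  (1,3)=_ (3,2)=_ (3,5)=X -> step gives (0,2)='X' but target has '_' -> reject
  (1,3)=_ (3,2)=X (3,5)=_ -> step gives (0,1)='X' but target has '_' -> reject
  (1,3)=_ (3,2)=X (3,5)=X -> step gives (0,1)='X' but target has '_' -> reject
  (1,3)=X (3,2)=_ (3,5)=_ -> step reproduces the target at every cell -> ACCEPT
  (1,3)=X (3,2)=_ (3,5)=X -> step gives (2,4)='_' but target has 'X' -> reject
  (1,3)=X (3,2)=X (3,5)=_ -> step gives (0,1)='X' but target has '_' -> reject
  (1,3)=X (3,2)=X (3,5)=X -> step gives (0,1)='X' but target has '_' -> reject
Unique solution: (1,3)=live, (3,2)=dead, (3,5)=dead.
Check: live-neighbor counts of every cell in the completed generation 0:
224352
324343
123532
223444
Applying B3/S23 to generation 0 with these counts gives:
X__X_X
XX_X_X
__X_X_
__X___
which matches the target exactly.

Answer: X__X_X
_X_X__
__X_X_
___XX_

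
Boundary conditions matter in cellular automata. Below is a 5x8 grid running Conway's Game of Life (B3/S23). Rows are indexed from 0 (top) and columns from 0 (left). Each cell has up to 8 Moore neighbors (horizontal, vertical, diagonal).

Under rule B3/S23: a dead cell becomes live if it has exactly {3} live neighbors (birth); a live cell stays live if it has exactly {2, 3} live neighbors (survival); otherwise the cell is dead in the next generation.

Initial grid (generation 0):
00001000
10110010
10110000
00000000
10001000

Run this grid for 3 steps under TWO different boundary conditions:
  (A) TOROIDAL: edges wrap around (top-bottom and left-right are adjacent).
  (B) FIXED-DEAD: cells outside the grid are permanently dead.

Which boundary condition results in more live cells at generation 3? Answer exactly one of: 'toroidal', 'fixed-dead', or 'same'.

Answer: toroidal

Derivation:
Under TOROIDAL boundary, generation 3:
10000010
00100001
11001100
10111000
01100001
Population = 15

Under FIXED-DEAD boundary, generation 3:
00010000
00101000
00101000
00000000
00000000
Population = 5

Comparison: toroidal=15, fixed-dead=5 -> toroidal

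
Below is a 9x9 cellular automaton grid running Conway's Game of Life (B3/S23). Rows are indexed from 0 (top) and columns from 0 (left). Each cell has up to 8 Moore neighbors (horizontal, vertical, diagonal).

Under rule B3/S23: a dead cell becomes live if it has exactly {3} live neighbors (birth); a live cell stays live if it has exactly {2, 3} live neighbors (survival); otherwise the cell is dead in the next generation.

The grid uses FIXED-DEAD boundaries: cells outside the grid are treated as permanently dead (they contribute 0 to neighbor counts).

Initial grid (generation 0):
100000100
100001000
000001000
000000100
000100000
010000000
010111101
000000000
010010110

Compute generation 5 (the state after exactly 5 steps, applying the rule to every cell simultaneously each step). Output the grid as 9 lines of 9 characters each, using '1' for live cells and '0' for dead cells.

Simulating step by step:
Generation 0 (given above): 18 live cells
Generation 1: 11 live cells
000000000
000001100
000001100
000000000
000000000
000101000
001011000
001100000
000000000
Generation 2: 11 live cells
000000000
000001100
000001100
000000000
000000000
000101000
001001000
001110000
000000000
Generation 3: 11 live cells
000000000
000001100
000001100
000000000
000000000
000010000
001001000
001110000
000100000
Generation 4: 11 live cells
000000000
000001100
000001100
000000000
000000000
000000000
001001000
001010000
001110000
Generation 5: 11 live cells
(generation 5 grid is the final answer)

Answer: 000000000
000001100
000001100
000000000
000000000
000000000
000100000
011011000
001010000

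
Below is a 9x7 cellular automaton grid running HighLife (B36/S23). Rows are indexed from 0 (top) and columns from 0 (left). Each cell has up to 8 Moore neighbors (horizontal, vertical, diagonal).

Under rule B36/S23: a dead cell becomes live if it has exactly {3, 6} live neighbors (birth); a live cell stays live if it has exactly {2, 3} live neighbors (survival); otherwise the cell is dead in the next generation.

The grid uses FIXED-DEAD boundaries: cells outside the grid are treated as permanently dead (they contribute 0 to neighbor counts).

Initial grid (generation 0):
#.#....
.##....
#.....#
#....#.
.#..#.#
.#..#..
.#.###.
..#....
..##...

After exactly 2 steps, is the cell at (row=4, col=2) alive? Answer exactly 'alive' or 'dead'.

Simulating step by step:
Generation 0 (given above): 20 live cells
Generation 1: 20 live cells
..#....
#.#....
#......
##...##
##..#..
##.....
.#.###.
.#.....
..##...
Generation 2: 11 live cells
.#.....
.......
#......
.....#.
..#..#.
...#.#.
.#..#..
.#.....
..#....

Cell (4,2) at generation 2: 1 -> alive

Answer: alive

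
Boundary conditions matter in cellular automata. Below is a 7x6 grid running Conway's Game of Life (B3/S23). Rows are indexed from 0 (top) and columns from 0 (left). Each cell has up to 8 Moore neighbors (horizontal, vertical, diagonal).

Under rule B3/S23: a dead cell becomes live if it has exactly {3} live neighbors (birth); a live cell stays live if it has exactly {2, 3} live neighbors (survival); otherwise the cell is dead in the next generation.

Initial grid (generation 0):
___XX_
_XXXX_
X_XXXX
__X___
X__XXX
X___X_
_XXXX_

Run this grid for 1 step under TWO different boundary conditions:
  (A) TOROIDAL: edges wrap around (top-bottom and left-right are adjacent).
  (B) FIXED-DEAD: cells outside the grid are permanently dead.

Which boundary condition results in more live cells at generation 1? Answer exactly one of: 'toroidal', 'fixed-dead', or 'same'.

Under TOROIDAL boundary, generation 1:
_____X
XX____
X____X
__X___
XX_XX_
X_____
_XX___
Population = 13

Under FIXED-DEAD boundary, generation 1:
____X_
_X____
_____X
__X___
_X_XXX
X_____
_XXXX_
Population = 13

Comparison: toroidal=13, fixed-dead=13 -> same

Answer: same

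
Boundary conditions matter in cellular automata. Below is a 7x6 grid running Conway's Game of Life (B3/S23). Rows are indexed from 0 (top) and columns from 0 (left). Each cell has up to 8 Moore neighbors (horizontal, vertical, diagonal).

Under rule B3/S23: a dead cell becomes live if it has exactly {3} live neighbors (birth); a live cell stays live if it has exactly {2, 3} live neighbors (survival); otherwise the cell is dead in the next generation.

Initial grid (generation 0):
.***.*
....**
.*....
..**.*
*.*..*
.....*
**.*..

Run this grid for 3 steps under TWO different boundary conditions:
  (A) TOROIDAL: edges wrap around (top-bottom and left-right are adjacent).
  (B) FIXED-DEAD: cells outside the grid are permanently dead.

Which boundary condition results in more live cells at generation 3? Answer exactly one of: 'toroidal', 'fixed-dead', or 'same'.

Under TOROIDAL boundary, generation 3:
.*....
*.*...
......
......
......
......
......
Population = 3

Under FIXED-DEAD boundary, generation 3:
..*.*.
.*...*
....**
....**
....**
......
......
Population = 10

Comparison: toroidal=3, fixed-dead=10 -> fixed-dead

Answer: fixed-dead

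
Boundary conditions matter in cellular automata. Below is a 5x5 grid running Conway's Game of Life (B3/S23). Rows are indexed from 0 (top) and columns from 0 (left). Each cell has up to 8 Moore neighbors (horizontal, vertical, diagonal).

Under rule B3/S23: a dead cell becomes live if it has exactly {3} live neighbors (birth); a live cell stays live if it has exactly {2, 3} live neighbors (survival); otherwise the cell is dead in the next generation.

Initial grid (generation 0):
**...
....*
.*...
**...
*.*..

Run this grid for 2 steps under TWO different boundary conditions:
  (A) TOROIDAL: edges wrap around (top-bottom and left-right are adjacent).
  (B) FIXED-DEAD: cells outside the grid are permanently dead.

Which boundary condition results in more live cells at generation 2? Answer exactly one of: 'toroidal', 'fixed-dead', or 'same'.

Answer: toroidal

Derivation:
Under TOROIDAL boundary, generation 2:
.****
.**..
***..
*.**.
..*.*
Population = 14

Under FIXED-DEAD boundary, generation 2:
.....
**...
..*..
*....
.*...
Population = 5

Comparison: toroidal=14, fixed-dead=5 -> toroidal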